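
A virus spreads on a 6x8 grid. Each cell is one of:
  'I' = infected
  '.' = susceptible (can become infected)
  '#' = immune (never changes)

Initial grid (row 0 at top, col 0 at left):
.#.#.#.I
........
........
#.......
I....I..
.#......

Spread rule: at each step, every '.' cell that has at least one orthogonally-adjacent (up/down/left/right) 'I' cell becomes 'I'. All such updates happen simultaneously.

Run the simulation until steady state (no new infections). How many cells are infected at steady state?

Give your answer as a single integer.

Answer: 43

Derivation:
Step 0 (initial): 3 infected
Step 1: +8 new -> 11 infected
Step 2: +11 new -> 22 infected
Step 3: +10 new -> 32 infected
Step 4: +5 new -> 37 infected
Step 5: +4 new -> 41 infected
Step 6: +2 new -> 43 infected
Step 7: +0 new -> 43 infected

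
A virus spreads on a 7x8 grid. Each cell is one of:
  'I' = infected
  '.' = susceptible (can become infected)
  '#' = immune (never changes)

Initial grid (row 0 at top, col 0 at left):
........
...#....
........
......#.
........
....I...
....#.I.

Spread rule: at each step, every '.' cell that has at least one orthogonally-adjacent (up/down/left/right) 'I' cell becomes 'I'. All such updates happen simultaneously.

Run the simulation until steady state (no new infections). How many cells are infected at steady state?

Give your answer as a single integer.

Step 0 (initial): 2 infected
Step 1: +6 new -> 8 infected
Step 2: +7 new -> 15 infected
Step 3: +7 new -> 22 infected
Step 4: +8 new -> 30 infected
Step 5: +8 new -> 38 infected
Step 6: +7 new -> 45 infected
Step 7: +5 new -> 50 infected
Step 8: +2 new -> 52 infected
Step 9: +1 new -> 53 infected
Step 10: +0 new -> 53 infected

Answer: 53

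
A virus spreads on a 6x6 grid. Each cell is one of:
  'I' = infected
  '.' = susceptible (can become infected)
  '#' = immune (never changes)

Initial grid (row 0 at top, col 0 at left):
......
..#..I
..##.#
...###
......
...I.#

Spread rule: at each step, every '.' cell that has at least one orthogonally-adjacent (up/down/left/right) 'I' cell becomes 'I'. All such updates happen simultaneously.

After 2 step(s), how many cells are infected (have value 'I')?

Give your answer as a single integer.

Step 0 (initial): 2 infected
Step 1: +5 new -> 7 infected
Step 2: +6 new -> 13 infected

Answer: 13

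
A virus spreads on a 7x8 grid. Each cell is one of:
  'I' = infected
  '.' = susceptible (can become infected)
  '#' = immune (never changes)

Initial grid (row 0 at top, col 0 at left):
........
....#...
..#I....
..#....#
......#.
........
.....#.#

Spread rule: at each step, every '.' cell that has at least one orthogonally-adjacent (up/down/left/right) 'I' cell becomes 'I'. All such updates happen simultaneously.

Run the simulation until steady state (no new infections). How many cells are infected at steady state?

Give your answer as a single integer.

Step 0 (initial): 1 infected
Step 1: +3 new -> 4 infected
Step 2: +5 new -> 9 infected
Step 3: +9 new -> 18 infected
Step 4: +12 new -> 30 infected
Step 5: +10 new -> 40 infected
Step 6: +5 new -> 45 infected
Step 7: +3 new -> 48 infected
Step 8: +1 new -> 49 infected
Step 9: +0 new -> 49 infected

Answer: 49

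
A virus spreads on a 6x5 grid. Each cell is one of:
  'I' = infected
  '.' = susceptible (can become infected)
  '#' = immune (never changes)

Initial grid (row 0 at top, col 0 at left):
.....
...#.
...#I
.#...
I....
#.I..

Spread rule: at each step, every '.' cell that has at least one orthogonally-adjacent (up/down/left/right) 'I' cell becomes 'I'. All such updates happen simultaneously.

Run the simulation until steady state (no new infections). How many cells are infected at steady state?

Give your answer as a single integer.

Step 0 (initial): 3 infected
Step 1: +7 new -> 10 infected
Step 2: +7 new -> 17 infected
Step 3: +4 new -> 21 infected
Step 4: +4 new -> 25 infected
Step 5: +1 new -> 26 infected
Step 6: +0 new -> 26 infected

Answer: 26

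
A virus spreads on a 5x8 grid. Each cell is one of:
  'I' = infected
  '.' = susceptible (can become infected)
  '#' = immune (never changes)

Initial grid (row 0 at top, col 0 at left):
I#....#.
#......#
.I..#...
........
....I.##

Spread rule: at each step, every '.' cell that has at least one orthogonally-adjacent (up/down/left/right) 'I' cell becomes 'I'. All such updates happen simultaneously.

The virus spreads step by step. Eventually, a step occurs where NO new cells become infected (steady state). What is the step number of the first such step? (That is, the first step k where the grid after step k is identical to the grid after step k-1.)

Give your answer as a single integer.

Step 0 (initial): 3 infected
Step 1: +7 new -> 10 infected
Step 2: +8 new -> 18 infected
Step 3: +5 new -> 23 infected
Step 4: +5 new -> 28 infected
Step 5: +4 new -> 32 infected
Step 6: +0 new -> 32 infected

Answer: 6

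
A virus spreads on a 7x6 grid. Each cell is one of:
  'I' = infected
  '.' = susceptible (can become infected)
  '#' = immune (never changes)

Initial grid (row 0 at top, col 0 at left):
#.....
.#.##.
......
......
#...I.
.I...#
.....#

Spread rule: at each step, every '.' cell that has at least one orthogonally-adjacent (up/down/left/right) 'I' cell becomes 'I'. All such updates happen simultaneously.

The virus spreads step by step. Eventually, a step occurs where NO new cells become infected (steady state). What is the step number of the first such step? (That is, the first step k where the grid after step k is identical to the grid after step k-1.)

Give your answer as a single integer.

Answer: 8

Derivation:
Step 0 (initial): 2 infected
Step 1: +8 new -> 10 infected
Step 2: +9 new -> 19 infected
Step 3: +6 new -> 25 infected
Step 4: +3 new -> 28 infected
Step 5: +3 new -> 31 infected
Step 6: +2 new -> 33 infected
Step 7: +2 new -> 35 infected
Step 8: +0 new -> 35 infected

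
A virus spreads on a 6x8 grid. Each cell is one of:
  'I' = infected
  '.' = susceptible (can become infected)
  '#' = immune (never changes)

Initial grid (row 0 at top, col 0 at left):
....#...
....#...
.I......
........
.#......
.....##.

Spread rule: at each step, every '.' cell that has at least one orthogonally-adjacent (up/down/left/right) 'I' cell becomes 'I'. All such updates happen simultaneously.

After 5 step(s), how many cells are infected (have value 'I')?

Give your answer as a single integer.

Step 0 (initial): 1 infected
Step 1: +4 new -> 5 infected
Step 2: +6 new -> 11 infected
Step 3: +7 new -> 18 infected
Step 4: +6 new -> 24 infected
Step 5: +6 new -> 30 infected

Answer: 30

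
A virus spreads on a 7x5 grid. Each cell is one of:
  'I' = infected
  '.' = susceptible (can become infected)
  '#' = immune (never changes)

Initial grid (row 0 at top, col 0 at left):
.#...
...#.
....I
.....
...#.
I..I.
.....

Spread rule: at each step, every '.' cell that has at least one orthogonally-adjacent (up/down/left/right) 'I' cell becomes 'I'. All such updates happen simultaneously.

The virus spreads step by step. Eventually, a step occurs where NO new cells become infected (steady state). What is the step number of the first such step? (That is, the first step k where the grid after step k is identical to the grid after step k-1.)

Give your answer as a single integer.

Answer: 6

Derivation:
Step 0 (initial): 3 infected
Step 1: +9 new -> 12 infected
Step 2: +10 new -> 22 infected
Step 3: +6 new -> 28 infected
Step 4: +3 new -> 31 infected
Step 5: +1 new -> 32 infected
Step 6: +0 new -> 32 infected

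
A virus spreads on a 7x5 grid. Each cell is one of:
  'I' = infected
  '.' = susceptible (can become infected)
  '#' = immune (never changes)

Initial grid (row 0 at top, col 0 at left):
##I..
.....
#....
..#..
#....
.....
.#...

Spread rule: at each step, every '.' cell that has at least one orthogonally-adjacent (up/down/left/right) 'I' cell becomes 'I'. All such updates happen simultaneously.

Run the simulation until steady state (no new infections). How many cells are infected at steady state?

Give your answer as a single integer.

Step 0 (initial): 1 infected
Step 1: +2 new -> 3 infected
Step 2: +4 new -> 7 infected
Step 3: +4 new -> 11 infected
Step 4: +3 new -> 14 infected
Step 5: +4 new -> 18 infected
Step 6: +4 new -> 22 infected
Step 7: +4 new -> 26 infected
Step 8: +3 new -> 29 infected
Step 9: +0 new -> 29 infected

Answer: 29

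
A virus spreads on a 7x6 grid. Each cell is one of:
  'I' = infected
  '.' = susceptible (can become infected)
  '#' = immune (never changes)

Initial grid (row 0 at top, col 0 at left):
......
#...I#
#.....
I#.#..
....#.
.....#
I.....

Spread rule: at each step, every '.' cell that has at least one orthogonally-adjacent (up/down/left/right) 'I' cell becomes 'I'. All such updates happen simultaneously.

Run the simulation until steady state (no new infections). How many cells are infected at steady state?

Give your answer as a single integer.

Answer: 35

Derivation:
Step 0 (initial): 3 infected
Step 1: +6 new -> 9 infected
Step 2: +9 new -> 18 infected
Step 3: +7 new -> 25 infected
Step 4: +7 new -> 32 infected
Step 5: +3 new -> 35 infected
Step 6: +0 new -> 35 infected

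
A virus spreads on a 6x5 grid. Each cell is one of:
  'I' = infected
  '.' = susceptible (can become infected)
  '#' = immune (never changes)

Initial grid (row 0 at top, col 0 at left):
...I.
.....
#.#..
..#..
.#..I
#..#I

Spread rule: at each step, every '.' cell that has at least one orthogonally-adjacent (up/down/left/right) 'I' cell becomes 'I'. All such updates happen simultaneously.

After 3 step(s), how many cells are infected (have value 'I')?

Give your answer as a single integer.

Step 0 (initial): 3 infected
Step 1: +5 new -> 8 infected
Step 2: +7 new -> 15 infected
Step 3: +3 new -> 18 infected

Answer: 18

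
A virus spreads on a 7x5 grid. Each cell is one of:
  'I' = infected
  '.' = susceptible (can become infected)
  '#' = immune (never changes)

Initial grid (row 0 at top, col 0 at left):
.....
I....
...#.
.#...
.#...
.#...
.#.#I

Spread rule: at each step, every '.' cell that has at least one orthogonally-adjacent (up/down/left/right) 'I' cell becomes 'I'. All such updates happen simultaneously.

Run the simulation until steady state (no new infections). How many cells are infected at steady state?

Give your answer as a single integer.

Step 0 (initial): 2 infected
Step 1: +4 new -> 6 infected
Step 2: +6 new -> 12 infected
Step 3: +7 new -> 19 infected
Step 4: +8 new -> 27 infected
Step 5: +2 new -> 29 infected
Step 6: +0 new -> 29 infected

Answer: 29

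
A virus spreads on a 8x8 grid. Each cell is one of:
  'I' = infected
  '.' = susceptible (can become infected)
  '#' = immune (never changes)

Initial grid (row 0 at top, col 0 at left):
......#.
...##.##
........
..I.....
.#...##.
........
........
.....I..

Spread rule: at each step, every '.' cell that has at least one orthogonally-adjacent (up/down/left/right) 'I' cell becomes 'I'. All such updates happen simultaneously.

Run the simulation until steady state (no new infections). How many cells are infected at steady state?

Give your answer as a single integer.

Answer: 55

Derivation:
Step 0 (initial): 2 infected
Step 1: +7 new -> 9 infected
Step 2: +12 new -> 21 infected
Step 3: +15 new -> 36 infected
Step 4: +9 new -> 45 infected
Step 5: +8 new -> 53 infected
Step 6: +2 new -> 55 infected
Step 7: +0 new -> 55 infected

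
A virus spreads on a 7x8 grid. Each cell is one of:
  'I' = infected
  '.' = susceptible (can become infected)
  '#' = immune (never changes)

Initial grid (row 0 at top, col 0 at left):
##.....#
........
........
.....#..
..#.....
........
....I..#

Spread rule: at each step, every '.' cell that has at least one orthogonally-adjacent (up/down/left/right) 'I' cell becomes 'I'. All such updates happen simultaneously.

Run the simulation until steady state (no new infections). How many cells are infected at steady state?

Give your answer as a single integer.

Answer: 50

Derivation:
Step 0 (initial): 1 infected
Step 1: +3 new -> 4 infected
Step 2: +5 new -> 9 infected
Step 3: +6 new -> 15 infected
Step 4: +6 new -> 21 infected
Step 5: +8 new -> 29 infected
Step 6: +8 new -> 37 infected
Step 7: +7 new -> 44 infected
Step 8: +5 new -> 49 infected
Step 9: +1 new -> 50 infected
Step 10: +0 new -> 50 infected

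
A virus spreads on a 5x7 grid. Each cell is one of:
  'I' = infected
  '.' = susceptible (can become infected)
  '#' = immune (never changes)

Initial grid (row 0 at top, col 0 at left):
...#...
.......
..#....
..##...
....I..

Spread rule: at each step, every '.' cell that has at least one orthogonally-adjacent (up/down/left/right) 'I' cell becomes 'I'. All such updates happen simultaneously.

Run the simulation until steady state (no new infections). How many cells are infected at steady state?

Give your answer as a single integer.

Step 0 (initial): 1 infected
Step 1: +3 new -> 4 infected
Step 2: +4 new -> 8 infected
Step 3: +5 new -> 13 infected
Step 4: +6 new -> 19 infected
Step 5: +5 new -> 24 infected
Step 6: +4 new -> 28 infected
Step 7: +2 new -> 30 infected
Step 8: +1 new -> 31 infected
Step 9: +0 new -> 31 infected

Answer: 31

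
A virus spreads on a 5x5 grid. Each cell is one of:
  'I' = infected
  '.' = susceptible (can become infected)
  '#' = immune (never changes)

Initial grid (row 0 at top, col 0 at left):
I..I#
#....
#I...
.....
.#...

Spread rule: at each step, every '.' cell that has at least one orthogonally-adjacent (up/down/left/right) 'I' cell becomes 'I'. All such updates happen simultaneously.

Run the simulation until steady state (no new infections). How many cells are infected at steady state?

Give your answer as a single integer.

Answer: 21

Derivation:
Step 0 (initial): 3 infected
Step 1: +6 new -> 9 infected
Step 2: +5 new -> 14 infected
Step 3: +4 new -> 18 infected
Step 4: +2 new -> 20 infected
Step 5: +1 new -> 21 infected
Step 6: +0 new -> 21 infected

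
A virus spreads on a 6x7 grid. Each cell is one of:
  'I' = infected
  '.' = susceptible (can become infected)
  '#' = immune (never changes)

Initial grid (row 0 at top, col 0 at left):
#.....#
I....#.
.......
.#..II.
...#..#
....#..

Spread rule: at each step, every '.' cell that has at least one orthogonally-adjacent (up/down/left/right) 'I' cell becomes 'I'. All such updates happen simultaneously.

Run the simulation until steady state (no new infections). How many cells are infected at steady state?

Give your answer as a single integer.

Step 0 (initial): 3 infected
Step 1: +8 new -> 11 infected
Step 2: +9 new -> 20 infected
Step 3: +8 new -> 28 infected
Step 4: +5 new -> 33 infected
Step 5: +2 new -> 35 infected
Step 6: +0 new -> 35 infected

Answer: 35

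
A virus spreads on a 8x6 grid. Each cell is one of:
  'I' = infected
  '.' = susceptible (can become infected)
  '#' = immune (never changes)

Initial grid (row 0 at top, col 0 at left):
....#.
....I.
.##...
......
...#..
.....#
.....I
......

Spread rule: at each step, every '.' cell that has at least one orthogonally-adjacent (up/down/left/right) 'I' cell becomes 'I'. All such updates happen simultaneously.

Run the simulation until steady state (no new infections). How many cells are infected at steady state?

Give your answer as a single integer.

Answer: 43

Derivation:
Step 0 (initial): 2 infected
Step 1: +5 new -> 7 infected
Step 2: +9 new -> 16 infected
Step 3: +8 new -> 24 infected
Step 4: +7 new -> 31 infected
Step 5: +7 new -> 38 infected
Step 6: +4 new -> 42 infected
Step 7: +1 new -> 43 infected
Step 8: +0 new -> 43 infected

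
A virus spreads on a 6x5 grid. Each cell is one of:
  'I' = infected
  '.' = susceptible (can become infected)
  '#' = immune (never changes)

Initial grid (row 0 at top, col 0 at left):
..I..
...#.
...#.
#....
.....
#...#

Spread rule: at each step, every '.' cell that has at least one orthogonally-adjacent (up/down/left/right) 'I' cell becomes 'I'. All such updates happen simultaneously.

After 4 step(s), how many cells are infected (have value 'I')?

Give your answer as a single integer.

Step 0 (initial): 1 infected
Step 1: +3 new -> 4 infected
Step 2: +4 new -> 8 infected
Step 3: +4 new -> 12 infected
Step 4: +5 new -> 17 infected

Answer: 17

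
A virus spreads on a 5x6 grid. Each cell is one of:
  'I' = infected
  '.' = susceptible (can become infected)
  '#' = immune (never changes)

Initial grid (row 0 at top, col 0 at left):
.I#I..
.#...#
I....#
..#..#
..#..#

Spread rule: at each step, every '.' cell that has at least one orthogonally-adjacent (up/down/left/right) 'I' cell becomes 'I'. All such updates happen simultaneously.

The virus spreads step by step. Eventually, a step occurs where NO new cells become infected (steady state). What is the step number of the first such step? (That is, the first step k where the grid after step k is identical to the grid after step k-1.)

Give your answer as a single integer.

Answer: 6

Derivation:
Step 0 (initial): 3 infected
Step 1: +6 new -> 9 infected
Step 2: +7 new -> 16 infected
Step 3: +3 new -> 19 infected
Step 4: +2 new -> 21 infected
Step 5: +1 new -> 22 infected
Step 6: +0 new -> 22 infected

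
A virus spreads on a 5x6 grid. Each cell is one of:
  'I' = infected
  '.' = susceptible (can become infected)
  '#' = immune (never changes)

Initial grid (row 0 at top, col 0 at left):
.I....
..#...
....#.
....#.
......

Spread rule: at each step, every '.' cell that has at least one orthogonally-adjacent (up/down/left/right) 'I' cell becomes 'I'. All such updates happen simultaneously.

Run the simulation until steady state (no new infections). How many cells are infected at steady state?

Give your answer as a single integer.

Step 0 (initial): 1 infected
Step 1: +3 new -> 4 infected
Step 2: +3 new -> 7 infected
Step 3: +5 new -> 12 infected
Step 4: +6 new -> 18 infected
Step 5: +4 new -> 22 infected
Step 6: +2 new -> 24 infected
Step 7: +2 new -> 26 infected
Step 8: +1 new -> 27 infected
Step 9: +0 new -> 27 infected

Answer: 27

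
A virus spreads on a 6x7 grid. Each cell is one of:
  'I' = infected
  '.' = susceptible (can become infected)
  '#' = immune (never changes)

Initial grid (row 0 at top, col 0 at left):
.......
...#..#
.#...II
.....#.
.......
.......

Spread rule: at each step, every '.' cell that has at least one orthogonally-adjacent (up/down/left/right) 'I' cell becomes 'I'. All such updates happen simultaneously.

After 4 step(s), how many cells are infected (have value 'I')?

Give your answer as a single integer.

Answer: 23

Derivation:
Step 0 (initial): 2 infected
Step 1: +3 new -> 5 infected
Step 2: +5 new -> 10 infected
Step 3: +7 new -> 17 infected
Step 4: +6 new -> 23 infected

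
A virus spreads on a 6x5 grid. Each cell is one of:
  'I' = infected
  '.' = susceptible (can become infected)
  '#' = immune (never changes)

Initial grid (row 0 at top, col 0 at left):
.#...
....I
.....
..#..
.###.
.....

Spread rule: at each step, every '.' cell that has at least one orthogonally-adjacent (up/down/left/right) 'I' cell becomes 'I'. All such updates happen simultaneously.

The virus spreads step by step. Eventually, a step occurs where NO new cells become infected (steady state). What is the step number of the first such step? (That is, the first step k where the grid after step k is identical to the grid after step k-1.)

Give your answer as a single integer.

Step 0 (initial): 1 infected
Step 1: +3 new -> 4 infected
Step 2: +4 new -> 8 infected
Step 3: +5 new -> 13 infected
Step 4: +3 new -> 16 infected
Step 5: +4 new -> 20 infected
Step 6: +2 new -> 22 infected
Step 7: +2 new -> 24 infected
Step 8: +1 new -> 25 infected
Step 9: +0 new -> 25 infected

Answer: 9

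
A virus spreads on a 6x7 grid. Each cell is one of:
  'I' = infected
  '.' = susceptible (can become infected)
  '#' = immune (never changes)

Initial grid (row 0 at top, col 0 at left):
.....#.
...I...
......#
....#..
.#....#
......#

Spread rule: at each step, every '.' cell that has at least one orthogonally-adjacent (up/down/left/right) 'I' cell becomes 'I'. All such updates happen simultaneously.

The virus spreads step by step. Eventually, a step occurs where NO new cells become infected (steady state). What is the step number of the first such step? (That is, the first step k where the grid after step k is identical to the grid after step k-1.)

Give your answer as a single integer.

Step 0 (initial): 1 infected
Step 1: +4 new -> 5 infected
Step 2: +7 new -> 12 infected
Step 3: +7 new -> 19 infected
Step 4: +8 new -> 27 infected
Step 5: +5 new -> 32 infected
Step 6: +3 new -> 35 infected
Step 7: +1 new -> 36 infected
Step 8: +0 new -> 36 infected

Answer: 8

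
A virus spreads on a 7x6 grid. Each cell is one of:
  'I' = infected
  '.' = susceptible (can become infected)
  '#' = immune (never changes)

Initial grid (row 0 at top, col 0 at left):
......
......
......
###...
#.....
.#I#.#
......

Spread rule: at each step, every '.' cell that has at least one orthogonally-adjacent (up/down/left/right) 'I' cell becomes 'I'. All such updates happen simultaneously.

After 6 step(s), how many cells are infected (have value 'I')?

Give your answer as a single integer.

Step 0 (initial): 1 infected
Step 1: +2 new -> 3 infected
Step 2: +4 new -> 7 infected
Step 3: +4 new -> 11 infected
Step 4: +6 new -> 17 infected
Step 5: +4 new -> 21 infected
Step 6: +5 new -> 26 infected

Answer: 26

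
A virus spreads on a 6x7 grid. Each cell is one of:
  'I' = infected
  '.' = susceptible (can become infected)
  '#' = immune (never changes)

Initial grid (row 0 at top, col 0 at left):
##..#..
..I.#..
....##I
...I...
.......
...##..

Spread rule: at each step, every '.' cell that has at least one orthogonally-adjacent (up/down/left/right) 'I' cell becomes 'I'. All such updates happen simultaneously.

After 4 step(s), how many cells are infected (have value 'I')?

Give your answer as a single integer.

Step 0 (initial): 3 infected
Step 1: +10 new -> 13 infected
Step 2: +10 new -> 23 infected
Step 3: +7 new -> 30 infected
Step 4: +3 new -> 33 infected

Answer: 33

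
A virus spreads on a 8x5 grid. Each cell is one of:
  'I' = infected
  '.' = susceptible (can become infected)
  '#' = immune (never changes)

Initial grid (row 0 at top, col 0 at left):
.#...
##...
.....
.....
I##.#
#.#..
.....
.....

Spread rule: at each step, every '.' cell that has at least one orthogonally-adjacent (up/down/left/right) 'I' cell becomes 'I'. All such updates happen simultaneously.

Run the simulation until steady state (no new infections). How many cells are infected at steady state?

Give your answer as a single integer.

Step 0 (initial): 1 infected
Step 1: +1 new -> 2 infected
Step 2: +2 new -> 4 infected
Step 3: +2 new -> 6 infected
Step 4: +2 new -> 8 infected
Step 5: +4 new -> 12 infected
Step 6: +4 new -> 16 infected
Step 7: +4 new -> 20 infected
Step 8: +4 new -> 24 infected
Step 9: +3 new -> 27 infected
Step 10: +3 new -> 30 infected
Step 11: +1 new -> 31 infected
Step 12: +0 new -> 31 infected

Answer: 31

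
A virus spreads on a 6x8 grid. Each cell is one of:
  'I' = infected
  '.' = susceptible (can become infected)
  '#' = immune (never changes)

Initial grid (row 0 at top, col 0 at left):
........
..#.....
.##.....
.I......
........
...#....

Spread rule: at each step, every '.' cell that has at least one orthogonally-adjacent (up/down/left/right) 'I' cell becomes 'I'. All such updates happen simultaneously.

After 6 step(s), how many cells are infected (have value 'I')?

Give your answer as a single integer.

Step 0 (initial): 1 infected
Step 1: +3 new -> 4 infected
Step 2: +5 new -> 9 infected
Step 3: +6 new -> 15 infected
Step 4: +6 new -> 21 infected
Step 5: +7 new -> 28 infected
Step 6: +7 new -> 35 infected

Answer: 35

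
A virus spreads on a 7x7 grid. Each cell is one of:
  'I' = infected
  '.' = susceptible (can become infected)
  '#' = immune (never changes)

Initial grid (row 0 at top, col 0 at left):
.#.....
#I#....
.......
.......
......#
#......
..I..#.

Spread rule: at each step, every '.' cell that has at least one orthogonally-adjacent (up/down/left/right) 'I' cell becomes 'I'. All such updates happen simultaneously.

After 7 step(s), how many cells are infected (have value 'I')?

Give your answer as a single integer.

Answer: 41

Derivation:
Step 0 (initial): 2 infected
Step 1: +4 new -> 6 infected
Step 2: +8 new -> 14 infected
Step 3: +6 new -> 20 infected
Step 4: +6 new -> 26 infected
Step 5: +6 new -> 32 infected
Step 6: +6 new -> 38 infected
Step 7: +3 new -> 41 infected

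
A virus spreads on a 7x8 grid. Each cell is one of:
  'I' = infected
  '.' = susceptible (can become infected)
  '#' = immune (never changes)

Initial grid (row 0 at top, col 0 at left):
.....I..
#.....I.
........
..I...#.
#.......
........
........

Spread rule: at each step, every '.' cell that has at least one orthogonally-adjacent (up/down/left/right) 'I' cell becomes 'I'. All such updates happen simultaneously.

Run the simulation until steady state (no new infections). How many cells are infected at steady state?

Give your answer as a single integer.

Step 0 (initial): 3 infected
Step 1: +9 new -> 12 infected
Step 2: +13 new -> 25 infected
Step 3: +11 new -> 36 infected
Step 4: +7 new -> 43 infected
Step 5: +6 new -> 49 infected
Step 6: +3 new -> 52 infected
Step 7: +1 new -> 53 infected
Step 8: +0 new -> 53 infected

Answer: 53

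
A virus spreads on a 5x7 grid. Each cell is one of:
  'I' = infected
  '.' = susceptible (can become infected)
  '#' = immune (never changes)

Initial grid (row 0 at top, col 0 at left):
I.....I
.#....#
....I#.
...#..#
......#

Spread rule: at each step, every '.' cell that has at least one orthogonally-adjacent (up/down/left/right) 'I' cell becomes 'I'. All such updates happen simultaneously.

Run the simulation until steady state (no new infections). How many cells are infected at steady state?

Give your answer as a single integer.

Answer: 28

Derivation:
Step 0 (initial): 3 infected
Step 1: +6 new -> 9 infected
Step 2: +8 new -> 17 infected
Step 3: +7 new -> 24 infected
Step 4: +3 new -> 27 infected
Step 5: +1 new -> 28 infected
Step 6: +0 new -> 28 infected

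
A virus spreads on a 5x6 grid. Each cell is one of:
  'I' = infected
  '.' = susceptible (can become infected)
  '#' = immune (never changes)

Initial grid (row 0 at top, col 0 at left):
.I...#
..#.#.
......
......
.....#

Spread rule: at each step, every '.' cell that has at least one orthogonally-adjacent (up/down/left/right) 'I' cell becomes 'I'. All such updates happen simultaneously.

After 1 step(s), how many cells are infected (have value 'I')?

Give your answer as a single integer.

Step 0 (initial): 1 infected
Step 1: +3 new -> 4 infected

Answer: 4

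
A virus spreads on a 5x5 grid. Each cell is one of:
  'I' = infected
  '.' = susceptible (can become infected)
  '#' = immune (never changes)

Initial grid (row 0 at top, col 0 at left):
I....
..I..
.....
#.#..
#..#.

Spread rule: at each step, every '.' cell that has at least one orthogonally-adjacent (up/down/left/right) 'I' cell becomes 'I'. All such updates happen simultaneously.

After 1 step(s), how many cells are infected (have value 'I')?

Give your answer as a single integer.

Answer: 8

Derivation:
Step 0 (initial): 2 infected
Step 1: +6 new -> 8 infected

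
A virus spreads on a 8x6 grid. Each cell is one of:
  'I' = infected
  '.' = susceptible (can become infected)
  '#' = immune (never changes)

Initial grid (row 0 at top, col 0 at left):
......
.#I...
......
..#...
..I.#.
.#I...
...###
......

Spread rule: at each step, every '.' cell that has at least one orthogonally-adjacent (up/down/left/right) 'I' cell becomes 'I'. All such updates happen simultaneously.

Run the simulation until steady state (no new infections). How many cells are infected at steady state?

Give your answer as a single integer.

Answer: 41

Derivation:
Step 0 (initial): 3 infected
Step 1: +7 new -> 10 infected
Step 2: +11 new -> 21 infected
Step 3: +12 new -> 33 infected
Step 4: +7 new -> 40 infected
Step 5: +1 new -> 41 infected
Step 6: +0 new -> 41 infected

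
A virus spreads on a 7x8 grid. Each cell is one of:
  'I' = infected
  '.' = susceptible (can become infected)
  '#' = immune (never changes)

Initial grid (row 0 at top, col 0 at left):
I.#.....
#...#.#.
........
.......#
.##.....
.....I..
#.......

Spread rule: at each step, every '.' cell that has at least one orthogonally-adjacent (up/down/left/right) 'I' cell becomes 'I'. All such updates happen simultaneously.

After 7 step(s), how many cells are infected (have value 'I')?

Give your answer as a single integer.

Answer: 48

Derivation:
Step 0 (initial): 2 infected
Step 1: +5 new -> 7 infected
Step 2: +8 new -> 15 infected
Step 3: +10 new -> 25 infected
Step 4: +10 new -> 35 infected
Step 5: +8 new -> 43 infected
Step 6: +4 new -> 47 infected
Step 7: +1 new -> 48 infected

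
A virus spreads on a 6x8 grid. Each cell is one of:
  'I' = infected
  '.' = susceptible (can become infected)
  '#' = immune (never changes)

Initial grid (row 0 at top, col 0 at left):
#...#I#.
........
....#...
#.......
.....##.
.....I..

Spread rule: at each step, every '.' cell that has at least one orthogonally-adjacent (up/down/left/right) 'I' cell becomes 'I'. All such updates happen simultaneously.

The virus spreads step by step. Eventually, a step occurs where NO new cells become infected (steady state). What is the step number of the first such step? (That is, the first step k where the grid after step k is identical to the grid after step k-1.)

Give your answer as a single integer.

Step 0 (initial): 2 infected
Step 1: +3 new -> 5 infected
Step 2: +6 new -> 11 infected
Step 3: +8 new -> 19 infected
Step 4: +10 new -> 29 infected
Step 5: +6 new -> 35 infected
Step 6: +5 new -> 40 infected
Step 7: +1 new -> 41 infected
Step 8: +0 new -> 41 infected

Answer: 8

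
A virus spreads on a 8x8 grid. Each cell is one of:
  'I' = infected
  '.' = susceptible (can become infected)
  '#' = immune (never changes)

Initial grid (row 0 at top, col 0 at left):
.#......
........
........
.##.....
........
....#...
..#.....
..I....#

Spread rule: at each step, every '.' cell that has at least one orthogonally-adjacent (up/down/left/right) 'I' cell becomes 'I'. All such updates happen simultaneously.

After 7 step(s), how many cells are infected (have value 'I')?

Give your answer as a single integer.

Step 0 (initial): 1 infected
Step 1: +2 new -> 3 infected
Step 2: +4 new -> 7 infected
Step 3: +5 new -> 12 infected
Step 4: +6 new -> 18 infected
Step 5: +6 new -> 24 infected
Step 6: +6 new -> 30 infected
Step 7: +7 new -> 37 infected

Answer: 37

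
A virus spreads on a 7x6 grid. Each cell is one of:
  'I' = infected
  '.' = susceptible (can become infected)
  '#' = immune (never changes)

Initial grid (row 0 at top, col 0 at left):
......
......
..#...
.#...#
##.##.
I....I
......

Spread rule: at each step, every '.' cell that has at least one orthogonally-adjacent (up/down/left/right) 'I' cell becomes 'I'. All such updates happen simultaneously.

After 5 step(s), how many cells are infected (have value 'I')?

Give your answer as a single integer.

Step 0 (initial): 2 infected
Step 1: +5 new -> 7 infected
Step 2: +4 new -> 11 infected
Step 3: +3 new -> 14 infected
Step 4: +1 new -> 15 infected
Step 5: +1 new -> 16 infected

Answer: 16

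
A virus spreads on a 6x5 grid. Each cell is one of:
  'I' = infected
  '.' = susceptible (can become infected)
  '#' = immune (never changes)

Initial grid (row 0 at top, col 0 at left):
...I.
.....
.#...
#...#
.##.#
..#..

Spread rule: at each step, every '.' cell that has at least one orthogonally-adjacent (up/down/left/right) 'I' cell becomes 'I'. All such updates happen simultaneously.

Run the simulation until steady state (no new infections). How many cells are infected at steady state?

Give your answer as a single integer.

Answer: 20

Derivation:
Step 0 (initial): 1 infected
Step 1: +3 new -> 4 infected
Step 2: +4 new -> 8 infected
Step 3: +5 new -> 13 infected
Step 4: +3 new -> 16 infected
Step 5: +3 new -> 19 infected
Step 6: +1 new -> 20 infected
Step 7: +0 new -> 20 infected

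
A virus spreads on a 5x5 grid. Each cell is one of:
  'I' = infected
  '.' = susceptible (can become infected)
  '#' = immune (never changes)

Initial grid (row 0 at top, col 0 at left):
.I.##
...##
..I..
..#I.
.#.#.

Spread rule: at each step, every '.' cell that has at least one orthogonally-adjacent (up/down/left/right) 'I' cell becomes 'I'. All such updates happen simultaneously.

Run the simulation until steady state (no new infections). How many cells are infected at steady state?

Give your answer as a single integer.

Step 0 (initial): 3 infected
Step 1: +7 new -> 10 infected
Step 2: +5 new -> 15 infected
Step 3: +1 new -> 16 infected
Step 4: +1 new -> 17 infected
Step 5: +0 new -> 17 infected

Answer: 17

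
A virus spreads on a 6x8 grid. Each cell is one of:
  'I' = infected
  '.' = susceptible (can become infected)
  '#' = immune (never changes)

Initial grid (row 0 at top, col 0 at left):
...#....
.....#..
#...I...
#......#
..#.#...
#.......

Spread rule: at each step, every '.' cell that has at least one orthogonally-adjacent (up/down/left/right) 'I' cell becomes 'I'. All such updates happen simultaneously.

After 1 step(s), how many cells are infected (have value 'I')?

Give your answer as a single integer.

Answer: 5

Derivation:
Step 0 (initial): 1 infected
Step 1: +4 new -> 5 infected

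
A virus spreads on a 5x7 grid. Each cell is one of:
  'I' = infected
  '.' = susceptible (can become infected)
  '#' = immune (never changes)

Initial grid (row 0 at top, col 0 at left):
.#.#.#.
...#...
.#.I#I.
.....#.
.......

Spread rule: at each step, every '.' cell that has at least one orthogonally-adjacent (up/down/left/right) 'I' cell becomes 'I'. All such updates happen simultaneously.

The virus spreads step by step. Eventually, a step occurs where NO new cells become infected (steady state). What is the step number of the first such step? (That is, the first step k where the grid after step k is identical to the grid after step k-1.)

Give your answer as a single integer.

Answer: 6

Derivation:
Step 0 (initial): 2 infected
Step 1: +4 new -> 6 infected
Step 2: +7 new -> 13 infected
Step 3: +8 new -> 21 infected
Step 4: +4 new -> 25 infected
Step 5: +3 new -> 28 infected
Step 6: +0 new -> 28 infected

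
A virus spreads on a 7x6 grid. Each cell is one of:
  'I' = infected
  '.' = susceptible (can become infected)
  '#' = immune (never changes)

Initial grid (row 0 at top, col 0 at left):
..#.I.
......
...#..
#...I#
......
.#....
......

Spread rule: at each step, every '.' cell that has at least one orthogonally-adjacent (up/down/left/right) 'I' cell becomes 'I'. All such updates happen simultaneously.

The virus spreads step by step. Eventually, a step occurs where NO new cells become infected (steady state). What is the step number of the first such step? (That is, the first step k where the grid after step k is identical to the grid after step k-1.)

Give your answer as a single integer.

Answer: 8

Derivation:
Step 0 (initial): 2 infected
Step 1: +6 new -> 8 infected
Step 2: +7 new -> 15 infected
Step 3: +7 new -> 22 infected
Step 4: +6 new -> 28 infected
Step 5: +5 new -> 33 infected
Step 6: +3 new -> 36 infected
Step 7: +1 new -> 37 infected
Step 8: +0 new -> 37 infected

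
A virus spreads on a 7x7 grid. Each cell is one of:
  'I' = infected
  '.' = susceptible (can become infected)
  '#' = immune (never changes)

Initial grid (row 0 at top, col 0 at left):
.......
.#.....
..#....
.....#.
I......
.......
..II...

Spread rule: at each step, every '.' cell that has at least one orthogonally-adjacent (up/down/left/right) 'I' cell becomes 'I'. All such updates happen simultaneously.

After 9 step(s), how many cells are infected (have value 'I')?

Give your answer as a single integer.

Step 0 (initial): 3 infected
Step 1: +7 new -> 10 infected
Step 2: +8 new -> 18 infected
Step 3: +7 new -> 25 infected
Step 4: +5 new -> 30 infected
Step 5: +4 new -> 34 infected
Step 6: +6 new -> 40 infected
Step 7: +3 new -> 43 infected
Step 8: +2 new -> 45 infected
Step 9: +1 new -> 46 infected

Answer: 46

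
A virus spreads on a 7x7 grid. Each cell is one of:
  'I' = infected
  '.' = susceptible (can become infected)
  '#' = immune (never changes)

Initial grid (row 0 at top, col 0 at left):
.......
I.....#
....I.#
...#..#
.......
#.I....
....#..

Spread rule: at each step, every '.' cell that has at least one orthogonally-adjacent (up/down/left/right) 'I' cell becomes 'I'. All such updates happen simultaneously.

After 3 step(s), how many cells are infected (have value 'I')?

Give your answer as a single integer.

Step 0 (initial): 3 infected
Step 1: +11 new -> 14 infected
Step 2: +16 new -> 30 infected
Step 3: +8 new -> 38 infected

Answer: 38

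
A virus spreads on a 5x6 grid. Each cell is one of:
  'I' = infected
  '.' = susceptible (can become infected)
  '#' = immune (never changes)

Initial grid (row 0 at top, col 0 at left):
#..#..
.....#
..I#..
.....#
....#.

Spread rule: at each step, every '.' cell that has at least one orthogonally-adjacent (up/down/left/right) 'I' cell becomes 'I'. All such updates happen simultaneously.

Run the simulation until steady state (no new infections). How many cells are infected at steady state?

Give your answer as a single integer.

Step 0 (initial): 1 infected
Step 1: +3 new -> 4 infected
Step 2: +7 new -> 11 infected
Step 3: +7 new -> 18 infected
Step 4: +3 new -> 21 infected
Step 5: +2 new -> 23 infected
Step 6: +0 new -> 23 infected

Answer: 23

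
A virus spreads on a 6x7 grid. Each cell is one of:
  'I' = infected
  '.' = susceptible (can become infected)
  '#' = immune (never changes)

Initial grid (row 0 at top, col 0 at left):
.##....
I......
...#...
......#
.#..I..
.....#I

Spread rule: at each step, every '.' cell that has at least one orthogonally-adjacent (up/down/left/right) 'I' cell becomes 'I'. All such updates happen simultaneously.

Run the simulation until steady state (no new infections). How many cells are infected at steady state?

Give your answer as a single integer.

Answer: 36

Derivation:
Step 0 (initial): 3 infected
Step 1: +8 new -> 11 infected
Step 2: +8 new -> 19 infected
Step 3: +8 new -> 27 infected
Step 4: +6 new -> 33 infected
Step 5: +2 new -> 35 infected
Step 6: +1 new -> 36 infected
Step 7: +0 new -> 36 infected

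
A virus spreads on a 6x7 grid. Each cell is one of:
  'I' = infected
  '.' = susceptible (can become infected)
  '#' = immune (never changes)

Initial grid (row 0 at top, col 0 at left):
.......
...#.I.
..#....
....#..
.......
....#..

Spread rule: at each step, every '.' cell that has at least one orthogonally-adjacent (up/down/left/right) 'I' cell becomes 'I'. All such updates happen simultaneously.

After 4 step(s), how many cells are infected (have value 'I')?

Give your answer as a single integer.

Answer: 19

Derivation:
Step 0 (initial): 1 infected
Step 1: +4 new -> 5 infected
Step 2: +5 new -> 10 infected
Step 3: +4 new -> 14 infected
Step 4: +5 new -> 19 infected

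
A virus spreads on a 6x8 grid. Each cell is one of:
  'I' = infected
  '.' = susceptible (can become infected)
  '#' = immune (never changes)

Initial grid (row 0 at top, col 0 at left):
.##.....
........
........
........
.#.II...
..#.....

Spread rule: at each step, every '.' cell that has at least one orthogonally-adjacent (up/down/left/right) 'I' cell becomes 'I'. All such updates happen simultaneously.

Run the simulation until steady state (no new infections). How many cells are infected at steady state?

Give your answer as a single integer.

Step 0 (initial): 2 infected
Step 1: +6 new -> 8 infected
Step 2: +6 new -> 14 infected
Step 3: +8 new -> 22 infected
Step 4: +9 new -> 31 infected
Step 5: +6 new -> 37 infected
Step 6: +4 new -> 41 infected
Step 7: +3 new -> 44 infected
Step 8: +0 new -> 44 infected

Answer: 44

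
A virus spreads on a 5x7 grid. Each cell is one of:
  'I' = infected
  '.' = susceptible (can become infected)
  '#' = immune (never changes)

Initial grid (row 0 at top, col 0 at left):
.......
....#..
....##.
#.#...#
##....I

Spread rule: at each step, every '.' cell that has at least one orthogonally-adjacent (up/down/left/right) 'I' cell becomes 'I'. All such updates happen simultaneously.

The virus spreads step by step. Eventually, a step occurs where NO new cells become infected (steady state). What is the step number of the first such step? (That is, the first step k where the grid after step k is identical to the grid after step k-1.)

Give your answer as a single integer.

Answer: 13

Derivation:
Step 0 (initial): 1 infected
Step 1: +1 new -> 2 infected
Step 2: +2 new -> 4 infected
Step 3: +2 new -> 6 infected
Step 4: +2 new -> 8 infected
Step 5: +1 new -> 9 infected
Step 6: +2 new -> 11 infected
Step 7: +3 new -> 14 infected
Step 8: +5 new -> 19 infected
Step 9: +3 new -> 22 infected
Step 10: +3 new -> 25 infected
Step 11: +1 new -> 26 infected
Step 12: +1 new -> 27 infected
Step 13: +0 new -> 27 infected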